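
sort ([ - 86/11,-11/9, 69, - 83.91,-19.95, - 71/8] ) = [-83.91,- 19.95,-71/8,- 86/11,-11/9,69] 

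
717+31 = 748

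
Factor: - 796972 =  - 2^2*11^1*59^1*307^1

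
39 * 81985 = 3197415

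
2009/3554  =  2009/3554 = 0.57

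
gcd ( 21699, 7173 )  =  9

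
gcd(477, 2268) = 9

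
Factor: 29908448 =2^5*934639^1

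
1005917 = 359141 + 646776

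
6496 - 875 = 5621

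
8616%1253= 1098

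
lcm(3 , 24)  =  24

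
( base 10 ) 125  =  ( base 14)8D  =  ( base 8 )175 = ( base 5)1000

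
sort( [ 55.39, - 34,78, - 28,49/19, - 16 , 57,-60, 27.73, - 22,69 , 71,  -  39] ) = [ - 60, - 39, - 34, - 28, - 22, - 16,49/19, 27.73, 55.39, 57,69,71, 78]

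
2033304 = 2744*741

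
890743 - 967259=- 76516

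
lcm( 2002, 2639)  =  58058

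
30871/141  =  218+133/141 = 218.94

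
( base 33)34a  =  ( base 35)2RE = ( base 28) 49l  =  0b110101010001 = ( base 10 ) 3409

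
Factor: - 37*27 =-999 = - 3^3*37^1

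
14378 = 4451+9927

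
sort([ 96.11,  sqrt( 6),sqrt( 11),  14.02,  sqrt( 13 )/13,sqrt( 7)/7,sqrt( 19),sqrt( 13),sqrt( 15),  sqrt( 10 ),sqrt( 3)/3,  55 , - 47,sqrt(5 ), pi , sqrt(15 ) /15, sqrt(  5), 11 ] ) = [ - 47,sqrt( 15 )/15, sqrt( 13 ) /13,sqrt( 7)/7,sqrt(3 )/3,sqrt( 5),sqrt( 5),sqrt(6 ), pi, sqrt(10 ),sqrt (11 ), sqrt( 13 ),sqrt(15 ),sqrt( 19),  11, 14.02, 55,96.11 ] 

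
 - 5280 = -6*880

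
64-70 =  - 6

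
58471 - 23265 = 35206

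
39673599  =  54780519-15106920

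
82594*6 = 495564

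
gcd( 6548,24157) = 1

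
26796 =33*812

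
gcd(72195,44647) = 1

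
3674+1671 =5345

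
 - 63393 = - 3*21131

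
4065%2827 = 1238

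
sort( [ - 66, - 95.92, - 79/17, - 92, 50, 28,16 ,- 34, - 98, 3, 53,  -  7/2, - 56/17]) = [ - 98, - 95.92, - 92, - 66, - 34, - 79/17, - 7/2, - 56/17,  3,16, 28,50,53]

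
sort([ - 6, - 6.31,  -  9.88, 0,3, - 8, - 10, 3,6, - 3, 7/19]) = [ - 10,-9.88, - 8, - 6.31,-6,-3, 0, 7/19, 3, 3,6]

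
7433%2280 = 593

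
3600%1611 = 378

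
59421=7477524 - 7418103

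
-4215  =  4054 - 8269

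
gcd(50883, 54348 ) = 21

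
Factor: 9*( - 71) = -639 = - 3^2*71^1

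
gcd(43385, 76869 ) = 1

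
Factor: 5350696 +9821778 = 15172474 = 2^1*223^1* 34019^1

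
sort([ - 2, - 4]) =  [ -4, - 2]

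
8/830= 4/415 = 0.01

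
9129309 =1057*8637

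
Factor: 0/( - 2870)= 0 = 0^1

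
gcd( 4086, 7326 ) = 18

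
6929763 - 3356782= 3572981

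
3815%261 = 161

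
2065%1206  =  859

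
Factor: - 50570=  - 2^1*5^1*13^1*389^1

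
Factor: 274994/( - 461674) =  - 383^1 * 643^( - 1) = - 383/643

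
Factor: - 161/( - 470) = 2^(  -  1)*  5^( - 1)*7^1 * 23^1 * 47^( - 1) 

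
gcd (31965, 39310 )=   5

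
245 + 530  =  775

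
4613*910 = 4197830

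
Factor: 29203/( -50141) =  - 7^( - 1)*13^ ( - 1)*53^1 = - 53/91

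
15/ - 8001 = -1 + 2662/2667 = - 0.00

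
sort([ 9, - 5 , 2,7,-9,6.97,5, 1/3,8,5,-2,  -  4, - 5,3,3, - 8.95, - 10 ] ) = [- 10,-9,- 8.95,-5,-5, - 4,-2, 1/3 , 2, 3, 3,5,5 , 6.97,7,8,  9] 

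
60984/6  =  10164  =  10164.00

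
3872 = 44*88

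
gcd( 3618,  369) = 9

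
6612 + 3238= 9850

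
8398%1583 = 483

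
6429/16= 6429/16=401.81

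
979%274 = 157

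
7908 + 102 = 8010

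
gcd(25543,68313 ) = 7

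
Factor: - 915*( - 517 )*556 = 263018580 = 2^2 * 3^1*5^1*11^1 *47^1*61^1 * 139^1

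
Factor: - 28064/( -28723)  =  2^5*877^1*28723^( - 1)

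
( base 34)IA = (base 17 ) 22a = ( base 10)622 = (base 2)1001101110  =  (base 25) OM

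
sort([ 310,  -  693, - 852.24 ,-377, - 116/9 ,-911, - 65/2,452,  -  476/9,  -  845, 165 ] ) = [  -  911, - 852.24,-845, - 693, - 377, - 476/9, - 65/2, - 116/9,  165,310, 452 ] 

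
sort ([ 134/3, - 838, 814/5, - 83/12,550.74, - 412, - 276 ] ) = [ - 838, - 412, -276, - 83/12, 134/3,814/5,  550.74 ]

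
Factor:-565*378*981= - 2^1*3^5*5^1*7^1*109^1*113^1 = - 209512170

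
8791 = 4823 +3968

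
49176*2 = 98352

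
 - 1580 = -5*316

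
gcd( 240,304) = 16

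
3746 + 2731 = 6477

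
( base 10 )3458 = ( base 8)6602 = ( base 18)ac2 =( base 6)24002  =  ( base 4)312002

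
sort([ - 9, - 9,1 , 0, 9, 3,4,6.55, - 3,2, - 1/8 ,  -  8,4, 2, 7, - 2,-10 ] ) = [ - 10,-9, - 9, - 8,-3 , - 2 , - 1/8, 0,1,  2,2, 3,4, 4,6.55,7,  9]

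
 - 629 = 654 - 1283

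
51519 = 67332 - 15813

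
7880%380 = 280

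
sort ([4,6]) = [4 , 6 ] 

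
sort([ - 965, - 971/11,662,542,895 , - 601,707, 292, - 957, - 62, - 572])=[ - 965, - 957, - 601, - 572, - 971/11, - 62,  292,542 , 662,707, 895]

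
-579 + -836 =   -  1415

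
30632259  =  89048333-58416074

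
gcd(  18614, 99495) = 1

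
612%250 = 112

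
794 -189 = 605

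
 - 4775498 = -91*52478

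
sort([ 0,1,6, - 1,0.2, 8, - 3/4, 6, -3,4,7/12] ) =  [ - 3 , - 1, - 3/4,0 , 0.2, 7/12,1 , 4,  6,  6,8] 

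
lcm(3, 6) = 6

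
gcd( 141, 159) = 3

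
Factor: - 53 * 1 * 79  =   - 53^1*  79^1  =  - 4187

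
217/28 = 7  +  3/4 = 7.75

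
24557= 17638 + 6919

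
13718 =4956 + 8762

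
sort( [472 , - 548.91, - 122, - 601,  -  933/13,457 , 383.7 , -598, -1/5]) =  [ - 601, - 598, - 548.91,-122, - 933/13, - 1/5,383.7,457,472] 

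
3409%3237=172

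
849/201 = 283/67 = 4.22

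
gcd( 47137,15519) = 1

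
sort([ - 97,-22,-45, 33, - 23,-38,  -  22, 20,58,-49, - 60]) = [  -  97, - 60,-49, - 45, - 38, - 23, - 22,-22,20 , 33, 58 ]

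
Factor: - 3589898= - 2^1 * 13^3*19^1*43^1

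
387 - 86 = 301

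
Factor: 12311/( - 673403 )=-13^1 * 947^1* 673403^( - 1) 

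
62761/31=62761/31= 2024.55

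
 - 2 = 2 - 4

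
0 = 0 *7676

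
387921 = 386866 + 1055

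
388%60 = 28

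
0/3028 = 0  =  0.00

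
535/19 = 28 + 3/19 = 28.16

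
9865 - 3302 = 6563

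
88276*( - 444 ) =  - 39194544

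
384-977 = -593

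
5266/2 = 2633 = 2633.00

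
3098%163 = 1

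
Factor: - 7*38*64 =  - 17024 = - 2^7  *7^1*19^1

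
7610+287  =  7897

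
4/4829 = 4/4829  =  0.00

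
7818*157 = 1227426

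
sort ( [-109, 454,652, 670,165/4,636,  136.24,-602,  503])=[ -602, - 109,165/4,136.24,454,503,636,652,670] 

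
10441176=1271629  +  9169547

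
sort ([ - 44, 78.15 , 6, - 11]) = [ - 44, - 11, 6 , 78.15]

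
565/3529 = 565/3529 =0.16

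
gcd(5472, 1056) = 96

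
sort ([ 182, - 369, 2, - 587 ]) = [ - 587  ,-369, 2 , 182]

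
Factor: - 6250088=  - 2^3*13^1*19^1*3163^1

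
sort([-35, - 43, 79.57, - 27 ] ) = [  -  43, - 35, - 27,79.57]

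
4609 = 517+4092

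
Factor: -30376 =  - 2^3*3797^1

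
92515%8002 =4493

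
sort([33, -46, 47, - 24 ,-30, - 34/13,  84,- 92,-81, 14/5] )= [ - 92, - 81 , - 46, - 30, - 24,-34/13,14/5, 33,  47,84 ]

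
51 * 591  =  30141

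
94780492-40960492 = 53820000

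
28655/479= 28655/479 = 59.82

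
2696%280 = 176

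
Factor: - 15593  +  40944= 101^1*251^1 = 25351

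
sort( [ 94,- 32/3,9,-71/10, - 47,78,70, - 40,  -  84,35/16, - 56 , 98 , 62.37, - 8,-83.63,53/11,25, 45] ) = [ - 84,-83.63,-56, - 47,-40,-32/3, - 8 , - 71/10,35/16,  53/11, 9,25,45,62.37, 70,78,94,98] 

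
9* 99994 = 899946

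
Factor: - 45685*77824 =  - 2^12*5^1*19^1  *  9137^1= - 3555389440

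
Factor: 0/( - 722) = 0^1 = 0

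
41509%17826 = 5857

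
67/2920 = 67/2920 = 0.02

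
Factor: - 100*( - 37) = 2^2*5^2*37^1 = 3700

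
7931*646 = 5123426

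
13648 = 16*853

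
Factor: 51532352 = 2^6 * 353^1 *2281^1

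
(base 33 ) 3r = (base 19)6c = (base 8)176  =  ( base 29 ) 4a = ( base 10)126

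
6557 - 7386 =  - 829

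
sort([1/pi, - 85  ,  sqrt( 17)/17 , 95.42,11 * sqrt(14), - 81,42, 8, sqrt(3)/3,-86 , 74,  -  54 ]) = [-86, - 85, -81  ,-54,sqrt( 17)/17,1/pi, sqrt( 3) /3,8, 11*sqrt(14),42, 74,95.42]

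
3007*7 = 21049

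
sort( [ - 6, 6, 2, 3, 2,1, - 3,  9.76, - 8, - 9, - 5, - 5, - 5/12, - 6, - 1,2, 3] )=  [ -9,-8,-6,- 6, - 5, - 5, - 3, - 1, - 5/12, 1,2,2,  2 , 3,3,6,9.76 ] 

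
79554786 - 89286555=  - 9731769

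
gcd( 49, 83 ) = 1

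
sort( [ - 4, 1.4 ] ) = [ - 4, 1.4]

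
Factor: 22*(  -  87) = - 1914 =- 2^1*3^1*11^1*29^1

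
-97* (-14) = 1358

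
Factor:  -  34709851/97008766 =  - 2^ ( - 1)*11^1*17^ ( - 1 )*109^1*241^( -1 )*11839^(-1) * 28949^1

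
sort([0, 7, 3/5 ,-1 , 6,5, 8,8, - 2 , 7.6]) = [-2, - 1, 0, 3/5, 5,  6, 7,7.6 , 8, 8 ] 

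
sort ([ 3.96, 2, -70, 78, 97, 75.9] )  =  [ - 70 , 2, 3.96,75.9, 78, 97]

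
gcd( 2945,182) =1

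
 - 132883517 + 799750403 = 666866886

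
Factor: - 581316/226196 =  - 3^1*251^1 * 293^( - 1 ) = - 753/293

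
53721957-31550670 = 22171287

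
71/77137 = 71/77137 = 0.00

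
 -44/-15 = 44/15 = 2.93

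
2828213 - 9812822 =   -  6984609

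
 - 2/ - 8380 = 1/4190 = 0.00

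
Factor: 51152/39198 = 2^3 * 3^(-1)*23^1*47^( - 1 )  =  184/141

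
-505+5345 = 4840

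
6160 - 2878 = 3282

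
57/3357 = 19/1119 = 0.02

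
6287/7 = 898 + 1/7 = 898.14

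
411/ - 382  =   - 2 + 353/382 = -1.08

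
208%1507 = 208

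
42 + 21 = 63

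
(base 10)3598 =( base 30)3ts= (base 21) 837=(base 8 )7016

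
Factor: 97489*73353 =7151110617 = 3^1*7^3*19^1 * 499^1*733^1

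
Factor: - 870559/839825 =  - 5^( - 2 ) * 7^(  -  1 ) * 383^1*2273^1*4799^( - 1) 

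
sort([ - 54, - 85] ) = [ - 85,-54]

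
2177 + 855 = 3032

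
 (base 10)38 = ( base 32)16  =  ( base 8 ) 46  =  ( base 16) 26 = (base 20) 1i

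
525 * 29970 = 15734250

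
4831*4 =19324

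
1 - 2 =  - 1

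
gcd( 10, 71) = 1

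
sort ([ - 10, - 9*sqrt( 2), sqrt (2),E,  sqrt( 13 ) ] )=[ - 9*sqrt(2 ), - 10, sqrt( 2),E, sqrt ( 13 )]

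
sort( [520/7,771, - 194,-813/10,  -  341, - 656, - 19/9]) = [ - 656,-341,-194, - 813/10, -19/9,520/7, 771]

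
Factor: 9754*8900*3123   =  2^3 *3^2 * 5^2*89^1*347^1*4877^1 = 271109503800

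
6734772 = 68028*99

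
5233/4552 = 5233/4552 =1.15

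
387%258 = 129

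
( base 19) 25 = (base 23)1k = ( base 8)53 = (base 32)1b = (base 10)43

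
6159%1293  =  987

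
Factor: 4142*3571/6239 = 14791082/6239 = 2^1*17^(  -  1)*19^1*109^1*367^( - 1)*3571^1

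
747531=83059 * 9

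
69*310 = 21390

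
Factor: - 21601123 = - 443^1*48761^1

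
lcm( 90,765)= 1530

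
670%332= 6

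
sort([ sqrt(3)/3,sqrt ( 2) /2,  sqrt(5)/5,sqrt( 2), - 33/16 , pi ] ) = [ - 33/16,sqrt(5)/5,sqrt( 3)/3,sqrt(2 ) /2,sqrt(2) , pi ]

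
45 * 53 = 2385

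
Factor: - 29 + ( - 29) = - 2^1*29^1 = - 58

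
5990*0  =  0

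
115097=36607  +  78490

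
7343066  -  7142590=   200476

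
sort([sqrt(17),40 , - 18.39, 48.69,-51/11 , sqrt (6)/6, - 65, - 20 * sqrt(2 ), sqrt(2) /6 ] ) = [-65,- 20 * sqrt(2 ),  -  18.39, - 51/11,sqrt (2)/6, sqrt( 6 )/6, sqrt( 17), 40,48.69 ]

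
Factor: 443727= 3^2*47^1*1049^1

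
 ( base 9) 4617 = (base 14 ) 1362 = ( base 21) 7fg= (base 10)3418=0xd5a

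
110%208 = 110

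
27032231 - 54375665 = - 27343434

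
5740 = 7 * 820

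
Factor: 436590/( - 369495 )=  - 2^1*3^1*7^1 * 11^1*17^( - 1) * 23^(  -  1 ) = -462/391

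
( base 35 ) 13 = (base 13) 2C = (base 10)38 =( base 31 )17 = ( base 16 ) 26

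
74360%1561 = 993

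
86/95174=43/47587 = 0.00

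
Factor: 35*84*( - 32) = -2^7*3^1 * 5^1*7^2 = -  94080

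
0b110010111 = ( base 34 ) BX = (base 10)407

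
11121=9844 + 1277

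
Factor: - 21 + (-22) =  - 43 = -43^1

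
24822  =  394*63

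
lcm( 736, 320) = 7360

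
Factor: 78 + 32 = 110 = 2^1*5^1*11^1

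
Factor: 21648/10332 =2^2*3^( - 1)*7^( - 1)*11^1  =  44/21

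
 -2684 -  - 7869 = 5185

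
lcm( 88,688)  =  7568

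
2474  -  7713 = -5239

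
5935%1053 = 670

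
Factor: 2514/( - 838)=  -  3^1 = - 3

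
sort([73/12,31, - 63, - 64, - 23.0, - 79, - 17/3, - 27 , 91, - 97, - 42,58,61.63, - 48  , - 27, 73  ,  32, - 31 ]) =[ - 97  , - 79,- 64,-63, - 48, - 42, - 31, - 27, - 27, - 23.0,-17/3,73/12 , 31, 32, 58,61.63,73, 91] 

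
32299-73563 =-41264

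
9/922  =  9/922 = 0.01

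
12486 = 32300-19814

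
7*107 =749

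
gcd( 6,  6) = 6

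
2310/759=70/23 = 3.04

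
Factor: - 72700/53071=  -  2^2 * 5^2*73^( - 1) = - 100/73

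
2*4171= 8342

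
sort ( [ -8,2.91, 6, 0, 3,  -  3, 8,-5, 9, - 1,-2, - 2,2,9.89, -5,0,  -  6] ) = [-8, - 6,-5,  -  5, - 3, - 2, -2, -1, 0, 0,2, 2.91,3, 6, 8, 9, 9.89 ] 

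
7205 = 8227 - 1022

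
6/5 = 1 + 1/5 = 1.20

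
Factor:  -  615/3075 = -5^( - 1) = -1/5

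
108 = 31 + 77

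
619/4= 154 + 3/4 = 154.75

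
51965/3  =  17321 + 2/3 = 17321.67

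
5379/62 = 86 + 47/62 = 86.76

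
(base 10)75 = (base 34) 27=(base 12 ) 63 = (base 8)113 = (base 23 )36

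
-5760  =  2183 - 7943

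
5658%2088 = 1482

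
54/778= 27/389 = 0.07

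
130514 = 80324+50190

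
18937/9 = 18937/9= 2104.11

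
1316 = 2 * 658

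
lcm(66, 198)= 198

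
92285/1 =92285= 92285.00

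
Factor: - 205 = - 5^1*41^1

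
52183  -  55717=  - 3534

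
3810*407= 1550670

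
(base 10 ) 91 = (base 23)3M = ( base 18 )51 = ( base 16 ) 5B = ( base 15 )61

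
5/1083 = 5/1083 = 0.00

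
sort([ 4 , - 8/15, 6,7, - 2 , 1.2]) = [ - 2, - 8/15, 1.2, 4, 6,7]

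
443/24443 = 443/24443 = 0.02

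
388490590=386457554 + 2033036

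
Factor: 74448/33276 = 2^2*3^1 * 11^1*59^(-1)  =  132/59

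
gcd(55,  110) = 55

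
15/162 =5/54  =  0.09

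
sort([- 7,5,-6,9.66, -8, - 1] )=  [ - 8,-7,-6,  -  1, 5, 9.66 ]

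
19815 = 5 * 3963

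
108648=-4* ( - 27162)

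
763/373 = 763/373=2.05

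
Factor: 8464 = 2^4 * 23^2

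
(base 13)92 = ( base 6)315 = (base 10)119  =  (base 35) 3E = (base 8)167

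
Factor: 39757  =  83^1*479^1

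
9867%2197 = 1079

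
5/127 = 5/127 = 0.04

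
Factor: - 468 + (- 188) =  - 2^4*41^1 = -656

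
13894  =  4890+9004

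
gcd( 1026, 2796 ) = 6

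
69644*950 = 66161800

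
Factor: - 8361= -3^2 * 929^1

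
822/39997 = 822/39997 = 0.02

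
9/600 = 3/200 = 0.01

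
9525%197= 69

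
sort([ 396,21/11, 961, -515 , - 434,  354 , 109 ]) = [  -  515,-434 , 21/11, 109, 354,396,961] 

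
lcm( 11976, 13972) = 83832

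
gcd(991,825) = 1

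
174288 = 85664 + 88624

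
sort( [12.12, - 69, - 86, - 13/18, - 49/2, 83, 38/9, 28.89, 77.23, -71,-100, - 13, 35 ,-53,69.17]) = [ - 100, - 86, - 71,-69,-53, -49/2, - 13, - 13/18, 38/9 , 12.12, 28.89, 35, 69.17 , 77.23, 83 ]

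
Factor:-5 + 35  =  30  =  2^1 *3^1*5^1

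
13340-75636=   -  62296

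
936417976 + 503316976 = 1439734952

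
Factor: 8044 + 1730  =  2^1*3^3*181^1 = 9774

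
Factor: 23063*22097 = 509623111 = 19^1*1163^1*23063^1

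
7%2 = 1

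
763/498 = 763/498 = 1.53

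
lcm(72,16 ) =144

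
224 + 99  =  323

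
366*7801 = 2855166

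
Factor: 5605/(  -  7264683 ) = -3^( - 2)*5^1*19^1*59^1*807187^( - 1)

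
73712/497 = 148 + 156/497 = 148.31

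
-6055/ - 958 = 6055/958  =  6.32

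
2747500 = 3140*875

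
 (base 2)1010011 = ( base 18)4B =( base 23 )3e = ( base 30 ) 2n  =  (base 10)83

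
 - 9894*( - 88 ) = 870672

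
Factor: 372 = 2^2 * 3^1*31^1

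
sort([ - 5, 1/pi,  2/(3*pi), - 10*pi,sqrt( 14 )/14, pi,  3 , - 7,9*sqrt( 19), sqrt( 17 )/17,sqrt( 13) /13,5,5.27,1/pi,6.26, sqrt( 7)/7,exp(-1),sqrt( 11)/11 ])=[-10 *pi, - 7, - 5 , 2/ ( 3 * pi ), sqrt(17) /17,sqrt( 14)/14, sqrt( 13 ) /13,sqrt( 11)/11, 1/pi, 1/pi,exp( - 1 ), sqrt( 7)/7,3,pi,  5, 5.27,6.26,9*sqrt( 19)]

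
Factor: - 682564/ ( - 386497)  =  2^2*523^( - 1)*739^( - 1)*170641^1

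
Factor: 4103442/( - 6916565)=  - 2^1*3^2*5^( - 1)*7^1 *29^1*31^( - 1 ) * 1123^1*44623^ ( - 1)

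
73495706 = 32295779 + 41199927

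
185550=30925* 6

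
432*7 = 3024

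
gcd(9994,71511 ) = 1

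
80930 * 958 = 77530940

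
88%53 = 35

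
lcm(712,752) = 66928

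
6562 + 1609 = 8171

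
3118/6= 1559/3=519.67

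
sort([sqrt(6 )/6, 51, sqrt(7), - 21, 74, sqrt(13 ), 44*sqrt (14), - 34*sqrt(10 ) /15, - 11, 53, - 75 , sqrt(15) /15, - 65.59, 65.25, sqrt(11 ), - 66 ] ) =[ -75, - 66, - 65.59,-21,-11,- 34 * sqrt(10) /15, sqrt(15) /15,sqrt( 6)/6,  sqrt(7), sqrt(11 ), sqrt( 13 ) , 51, 53,65.25, 74, 44*sqrt( 14) ]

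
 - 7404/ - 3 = 2468 + 0/1=2468.00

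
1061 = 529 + 532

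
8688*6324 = 54942912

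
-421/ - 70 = 6+1/70= 6.01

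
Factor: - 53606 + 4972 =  - 48634=- 2^1 *24317^1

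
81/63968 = 81/63968 = 0.00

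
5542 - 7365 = -1823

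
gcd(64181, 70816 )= 1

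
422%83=7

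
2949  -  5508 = -2559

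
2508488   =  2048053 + 460435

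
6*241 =1446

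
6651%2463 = 1725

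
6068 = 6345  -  277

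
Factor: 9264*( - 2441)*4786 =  - 2^5*3^1*193^1*2393^1 * 2441^1 = -108227847264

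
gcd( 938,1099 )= 7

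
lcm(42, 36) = 252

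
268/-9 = -268/9 = -29.78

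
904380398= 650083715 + 254296683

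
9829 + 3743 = 13572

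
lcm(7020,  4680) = 14040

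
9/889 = 9/889  =  0.01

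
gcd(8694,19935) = 9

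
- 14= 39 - 53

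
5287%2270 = 747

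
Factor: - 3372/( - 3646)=1686/1823 =2^1*3^1*281^1*1823^( - 1)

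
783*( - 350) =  - 274050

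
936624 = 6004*156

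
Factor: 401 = 401^1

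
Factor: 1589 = 7^1*227^1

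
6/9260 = 3/4630 = 0.00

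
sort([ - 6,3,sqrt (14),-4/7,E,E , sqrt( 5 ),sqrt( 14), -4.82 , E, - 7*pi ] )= [ - 7 * pi, -6, -4.82,-4/7,sqrt ( 5 ) , E,E,E, 3,sqrt( 14),sqrt( 14)]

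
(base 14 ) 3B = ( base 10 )53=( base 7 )104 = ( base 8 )65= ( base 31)1M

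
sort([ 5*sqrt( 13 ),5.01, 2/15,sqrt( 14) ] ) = [ 2/15,sqrt(14 ),5.01, 5*sqrt( 13)] 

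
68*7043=478924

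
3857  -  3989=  - 132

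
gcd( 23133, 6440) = 1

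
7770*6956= 54048120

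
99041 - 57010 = 42031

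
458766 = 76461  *6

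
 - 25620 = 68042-93662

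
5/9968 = 5/9968 =0.00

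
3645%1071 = 432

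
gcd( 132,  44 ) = 44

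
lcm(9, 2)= 18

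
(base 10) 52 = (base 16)34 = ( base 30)1M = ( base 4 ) 310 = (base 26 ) 20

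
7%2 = 1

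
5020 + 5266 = 10286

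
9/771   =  3/257 = 0.01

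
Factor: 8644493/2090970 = 2^( - 1)*3^( - 2 )*5^(-1)*7^(  -  1)*11^1*13^1*61^1*991^1*3319^( - 1) 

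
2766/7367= 2766/7367 = 0.38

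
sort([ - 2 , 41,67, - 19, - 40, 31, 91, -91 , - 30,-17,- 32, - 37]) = [-91,-40,-37,-32,  -  30, - 19, - 17, - 2,31,  41, 67, 91]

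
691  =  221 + 470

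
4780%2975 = 1805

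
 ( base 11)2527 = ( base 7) 12416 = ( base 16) CE0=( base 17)b6f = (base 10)3296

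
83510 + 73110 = 156620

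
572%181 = 29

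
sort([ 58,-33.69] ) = [-33.69,58]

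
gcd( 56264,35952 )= 8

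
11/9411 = 11/9411  =  0.00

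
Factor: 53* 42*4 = 8904 = 2^3* 3^1*7^1*53^1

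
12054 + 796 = 12850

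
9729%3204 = 117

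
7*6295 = 44065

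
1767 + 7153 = 8920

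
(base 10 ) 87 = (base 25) 3C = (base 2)1010111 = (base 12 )73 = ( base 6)223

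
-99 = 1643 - 1742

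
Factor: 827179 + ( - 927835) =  - 2^4*3^3 * 233^1 = -100656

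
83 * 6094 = 505802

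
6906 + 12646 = 19552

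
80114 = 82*977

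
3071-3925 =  - 854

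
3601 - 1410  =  2191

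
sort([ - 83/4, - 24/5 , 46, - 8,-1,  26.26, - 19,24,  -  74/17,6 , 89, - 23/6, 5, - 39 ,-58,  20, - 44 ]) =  [-58 , - 44,  -  39, - 83/4, - 19, -8, - 24/5,-74/17, - 23/6, - 1,5,6, 20,24,26.26,46, 89 ]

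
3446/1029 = 3446/1029 =3.35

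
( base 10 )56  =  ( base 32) 1O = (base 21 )2e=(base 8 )70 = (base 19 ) 2I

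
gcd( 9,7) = 1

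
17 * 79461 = 1350837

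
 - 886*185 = -163910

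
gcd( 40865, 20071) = 1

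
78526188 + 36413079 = 114939267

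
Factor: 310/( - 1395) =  - 2^1*3^(-2) = - 2/9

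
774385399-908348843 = -133963444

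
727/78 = 727/78 = 9.32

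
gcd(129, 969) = 3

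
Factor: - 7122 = -2^1*3^1*1187^1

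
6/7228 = 3/3614  =  0.00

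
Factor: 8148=2^2 * 3^1 * 7^1*97^1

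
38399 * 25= 959975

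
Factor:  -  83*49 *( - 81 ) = 329427 = 3^4*7^2 * 83^1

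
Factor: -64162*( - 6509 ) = 417630458  =  2^1*7^1*23^1*283^1*4583^1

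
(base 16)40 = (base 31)22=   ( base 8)100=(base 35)1t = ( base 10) 64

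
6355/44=6355/44 = 144.43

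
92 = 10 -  - 82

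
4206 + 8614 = 12820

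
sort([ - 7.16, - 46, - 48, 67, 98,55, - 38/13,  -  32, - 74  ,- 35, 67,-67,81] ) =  [ - 74, - 67, - 48 , - 46,-35, - 32, - 7.16, - 38/13, 55, 67 , 67,81 , 98]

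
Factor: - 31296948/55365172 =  - 3^1*37^ (-1)*43^1*131^1*463^1*374089^( - 1 )=- 7824237/13841293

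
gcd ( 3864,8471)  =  1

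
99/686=99/686= 0.14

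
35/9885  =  7/1977 = 0.00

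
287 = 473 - 186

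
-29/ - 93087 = 29/93087 = 0.00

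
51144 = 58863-7719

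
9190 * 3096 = 28452240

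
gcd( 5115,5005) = 55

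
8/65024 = 1/8128 = 0.00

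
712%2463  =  712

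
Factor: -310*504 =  - 2^4*3^2*5^1*7^1*31^1 = -  156240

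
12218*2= 24436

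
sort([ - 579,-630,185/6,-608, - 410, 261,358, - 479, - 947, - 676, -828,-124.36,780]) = [ - 947, - 828,-676,-630,-608,-579,-479,  -  410, - 124.36, 185/6,261, 358,780]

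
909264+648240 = 1557504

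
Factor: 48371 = 48371^1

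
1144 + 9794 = 10938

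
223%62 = 37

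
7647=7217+430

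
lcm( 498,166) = 498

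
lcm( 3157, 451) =3157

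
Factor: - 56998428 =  - 2^2 * 3^1*241^1*19709^1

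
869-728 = 141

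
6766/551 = 6766/551 = 12.28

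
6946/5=6946/5 = 1389.20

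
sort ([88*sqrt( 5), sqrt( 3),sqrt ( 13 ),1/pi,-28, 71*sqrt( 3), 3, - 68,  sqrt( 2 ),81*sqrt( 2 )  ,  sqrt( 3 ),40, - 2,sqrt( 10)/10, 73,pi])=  [ - 68,-28, - 2 , sqrt( 10 )/10, 1/pi,sqrt(2 ), sqrt (3)  ,  sqrt( 3), 3,pi,sqrt( 13), 40, 73, 81*sqrt( 2),71*sqrt(3) , 88*sqrt(5 ) ]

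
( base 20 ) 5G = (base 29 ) 40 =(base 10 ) 116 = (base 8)164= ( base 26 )4c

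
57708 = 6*9618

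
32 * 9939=318048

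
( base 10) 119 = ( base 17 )70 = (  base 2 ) 1110111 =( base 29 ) 43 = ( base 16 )77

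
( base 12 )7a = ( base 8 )136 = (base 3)10111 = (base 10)94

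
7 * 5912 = 41384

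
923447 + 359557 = 1283004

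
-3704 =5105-8809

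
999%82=15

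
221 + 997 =1218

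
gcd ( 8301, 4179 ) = 3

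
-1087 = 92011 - 93098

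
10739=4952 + 5787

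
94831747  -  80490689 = 14341058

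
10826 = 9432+1394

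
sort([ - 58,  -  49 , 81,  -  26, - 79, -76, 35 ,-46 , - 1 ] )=[ - 79 ,-76 , - 58, - 49,- 46,-26,-1,35, 81 ] 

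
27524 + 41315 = 68839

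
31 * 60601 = 1878631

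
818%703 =115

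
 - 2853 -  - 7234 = 4381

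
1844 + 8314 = 10158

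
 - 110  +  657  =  547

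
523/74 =7 + 5/74  =  7.07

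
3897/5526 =433/614 = 0.71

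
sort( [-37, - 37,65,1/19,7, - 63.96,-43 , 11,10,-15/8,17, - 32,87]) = [ - 63.96,-43,-37, - 37, - 32, - 15/8,1/19,7, 10, 11, 17,65, 87 ] 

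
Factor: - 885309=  - 3^1*17^1*17359^1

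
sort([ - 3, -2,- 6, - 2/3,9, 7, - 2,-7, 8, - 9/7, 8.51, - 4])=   [  -  7, - 6 , - 4, - 3, - 2, - 2, - 9/7, - 2/3,7,8,8.51,9]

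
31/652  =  31/652 = 0.05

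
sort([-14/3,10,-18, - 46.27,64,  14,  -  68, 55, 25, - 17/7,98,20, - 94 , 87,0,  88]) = [-94, - 68,-46.27, - 18, - 14/3,-17/7, 0,10,14,20,25,55,64, 87, 88,98] 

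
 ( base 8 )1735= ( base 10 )989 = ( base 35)S9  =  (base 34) t3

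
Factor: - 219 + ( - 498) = -717 = - 3^1*239^1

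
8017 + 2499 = 10516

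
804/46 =402/23 = 17.48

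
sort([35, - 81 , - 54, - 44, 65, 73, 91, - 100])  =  [  -  100,-81, - 54 , - 44,35, 65, 73,91]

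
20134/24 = 838 + 11/12 = 838.92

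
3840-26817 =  -22977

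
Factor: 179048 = 2^3 * 22381^1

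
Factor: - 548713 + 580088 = 31375 = 5^3*251^1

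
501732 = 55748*9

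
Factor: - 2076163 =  -31^1*66973^1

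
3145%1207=731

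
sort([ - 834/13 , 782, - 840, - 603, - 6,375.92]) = [ - 840, - 603, - 834/13, - 6,  375.92,782]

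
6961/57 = 6961/57=122.12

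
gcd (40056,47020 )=4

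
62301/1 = 62301 = 62301.00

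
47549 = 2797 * 17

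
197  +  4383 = 4580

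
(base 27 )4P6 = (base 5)103342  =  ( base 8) 7015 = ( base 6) 24353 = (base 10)3597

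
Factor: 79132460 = 2^2*5^1*11^1  *  31^1*41^1 * 283^1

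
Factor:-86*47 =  - 2^1*43^1*47^1 = -4042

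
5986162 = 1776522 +4209640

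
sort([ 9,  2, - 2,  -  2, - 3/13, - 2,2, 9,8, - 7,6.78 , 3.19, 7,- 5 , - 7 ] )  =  [ - 7, - 7 , - 5,  -  2, -2, - 2,-3/13,  2 , 2, 3.19 , 6.78,7,8,9, 9]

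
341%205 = 136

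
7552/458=3776/229 = 16.49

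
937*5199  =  4871463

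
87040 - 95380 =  - 8340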